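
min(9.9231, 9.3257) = 9.3257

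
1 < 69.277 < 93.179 True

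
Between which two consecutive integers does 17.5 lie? 17 and 18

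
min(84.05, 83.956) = 83.956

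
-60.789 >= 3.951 False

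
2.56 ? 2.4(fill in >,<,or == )>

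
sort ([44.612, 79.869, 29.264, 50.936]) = [29.264, 44.612, 50.936, 79.869]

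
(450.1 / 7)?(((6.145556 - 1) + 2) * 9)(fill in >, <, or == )<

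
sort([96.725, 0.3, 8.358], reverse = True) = [96.725, 8.358, 0.3]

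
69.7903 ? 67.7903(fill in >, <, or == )>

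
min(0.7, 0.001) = 0.001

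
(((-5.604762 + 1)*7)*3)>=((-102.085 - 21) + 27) False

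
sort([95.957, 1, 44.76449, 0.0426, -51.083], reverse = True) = [95.957, 44.76449, 1, 0.0426, -51.083]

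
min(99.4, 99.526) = 99.4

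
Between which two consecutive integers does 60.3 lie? 60 and 61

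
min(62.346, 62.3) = 62.3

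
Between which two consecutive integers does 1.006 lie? 1 and 2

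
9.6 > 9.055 True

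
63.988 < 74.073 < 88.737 True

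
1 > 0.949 True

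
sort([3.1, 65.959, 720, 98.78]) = [3.1, 65.959, 98.78, 720]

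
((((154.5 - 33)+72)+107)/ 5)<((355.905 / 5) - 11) True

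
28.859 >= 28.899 False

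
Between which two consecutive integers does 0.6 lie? 0 and 1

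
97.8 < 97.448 False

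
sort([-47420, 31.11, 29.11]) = [-47420, 29.11, 31.11]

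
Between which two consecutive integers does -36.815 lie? -37 and -36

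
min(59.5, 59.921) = 59.5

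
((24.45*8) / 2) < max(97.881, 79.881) True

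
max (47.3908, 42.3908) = 47.3908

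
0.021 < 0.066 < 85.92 True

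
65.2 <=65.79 True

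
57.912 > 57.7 True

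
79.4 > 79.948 False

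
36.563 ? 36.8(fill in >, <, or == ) <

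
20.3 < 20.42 True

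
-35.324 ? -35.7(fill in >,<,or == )>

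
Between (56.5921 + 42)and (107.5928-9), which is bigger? (107.5928-9)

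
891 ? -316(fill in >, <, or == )>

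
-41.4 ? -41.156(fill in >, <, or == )<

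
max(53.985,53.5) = 53.985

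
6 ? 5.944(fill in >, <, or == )>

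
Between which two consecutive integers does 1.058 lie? 1 and 2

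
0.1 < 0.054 False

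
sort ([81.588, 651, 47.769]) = [47.769, 81.588, 651]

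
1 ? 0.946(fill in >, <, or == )>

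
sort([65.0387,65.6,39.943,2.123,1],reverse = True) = [65.6,65.0387,39.943,2.123,1]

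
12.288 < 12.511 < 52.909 True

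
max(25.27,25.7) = 25.7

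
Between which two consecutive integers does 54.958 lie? 54 and 55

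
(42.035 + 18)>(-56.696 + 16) True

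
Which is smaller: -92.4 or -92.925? -92.925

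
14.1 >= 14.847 False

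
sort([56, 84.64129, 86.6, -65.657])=[-65.657, 56, 84.64129, 86.6]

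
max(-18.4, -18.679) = -18.4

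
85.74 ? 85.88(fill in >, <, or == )<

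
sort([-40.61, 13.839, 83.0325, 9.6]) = [-40.61, 9.6, 13.839, 83.0325]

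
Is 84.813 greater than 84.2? Yes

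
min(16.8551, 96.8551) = 16.8551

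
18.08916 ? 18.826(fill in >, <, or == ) <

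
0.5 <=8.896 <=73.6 True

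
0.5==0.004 False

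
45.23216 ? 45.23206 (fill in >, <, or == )>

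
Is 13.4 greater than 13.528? No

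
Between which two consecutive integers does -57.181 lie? -58 and -57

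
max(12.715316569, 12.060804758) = 12.715316569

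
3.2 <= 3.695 True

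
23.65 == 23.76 False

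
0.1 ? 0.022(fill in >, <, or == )>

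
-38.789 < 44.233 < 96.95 True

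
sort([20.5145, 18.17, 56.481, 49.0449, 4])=[4, 18.17, 20.5145, 49.0449, 56.481]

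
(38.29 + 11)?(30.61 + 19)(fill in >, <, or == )<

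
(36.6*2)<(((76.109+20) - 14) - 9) False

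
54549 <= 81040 True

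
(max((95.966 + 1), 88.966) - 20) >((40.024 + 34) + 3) False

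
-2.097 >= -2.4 True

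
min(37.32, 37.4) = 37.32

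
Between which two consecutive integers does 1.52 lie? 1 and 2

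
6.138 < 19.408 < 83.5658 True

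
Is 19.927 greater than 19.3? Yes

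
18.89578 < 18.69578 False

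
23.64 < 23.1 False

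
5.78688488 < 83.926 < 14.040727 False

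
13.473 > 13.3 True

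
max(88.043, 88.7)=88.7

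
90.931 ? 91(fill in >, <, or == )<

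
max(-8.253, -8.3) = -8.253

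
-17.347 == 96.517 False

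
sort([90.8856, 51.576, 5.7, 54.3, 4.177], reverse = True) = [90.8856, 54.3, 51.576, 5.7, 4.177]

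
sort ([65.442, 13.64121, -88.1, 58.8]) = [-88.1, 13.64121, 58.8, 65.442]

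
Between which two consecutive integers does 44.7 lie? 44 and 45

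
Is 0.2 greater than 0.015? Yes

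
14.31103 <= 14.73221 True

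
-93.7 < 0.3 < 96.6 True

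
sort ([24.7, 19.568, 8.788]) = [8.788, 19.568, 24.7]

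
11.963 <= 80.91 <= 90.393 True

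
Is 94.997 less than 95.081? Yes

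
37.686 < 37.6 False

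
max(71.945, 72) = 72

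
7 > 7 False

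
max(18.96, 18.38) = 18.96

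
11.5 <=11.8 True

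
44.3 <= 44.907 True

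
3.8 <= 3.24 False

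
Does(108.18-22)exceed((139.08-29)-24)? Yes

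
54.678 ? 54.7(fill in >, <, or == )<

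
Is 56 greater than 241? No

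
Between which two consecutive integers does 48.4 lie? 48 and 49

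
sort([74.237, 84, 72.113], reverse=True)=[84, 74.237, 72.113]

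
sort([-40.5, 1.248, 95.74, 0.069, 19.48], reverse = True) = [95.74, 19.48, 1.248, 0.069, -40.5]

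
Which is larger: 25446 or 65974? 65974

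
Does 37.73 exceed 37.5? Yes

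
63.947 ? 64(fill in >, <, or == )<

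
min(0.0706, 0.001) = 0.001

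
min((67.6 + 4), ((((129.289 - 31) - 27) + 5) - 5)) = 71.289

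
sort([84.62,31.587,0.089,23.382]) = [0.089,23.382,31.587,84.62]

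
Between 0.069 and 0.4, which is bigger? 0.4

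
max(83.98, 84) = 84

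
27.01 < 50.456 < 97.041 True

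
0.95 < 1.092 True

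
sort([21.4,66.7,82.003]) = [21.4,66.7,82.003]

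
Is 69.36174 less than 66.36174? No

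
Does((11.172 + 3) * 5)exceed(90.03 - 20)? Yes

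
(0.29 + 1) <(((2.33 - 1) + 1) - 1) True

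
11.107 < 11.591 True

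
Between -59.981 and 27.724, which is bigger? 27.724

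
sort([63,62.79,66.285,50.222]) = [50.222,62.79,63,66.285]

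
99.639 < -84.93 False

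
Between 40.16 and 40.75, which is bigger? 40.75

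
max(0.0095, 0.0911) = 0.0911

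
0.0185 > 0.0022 True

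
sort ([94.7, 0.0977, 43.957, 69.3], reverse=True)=[94.7, 69.3, 43.957, 0.0977]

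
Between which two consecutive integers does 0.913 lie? 0 and 1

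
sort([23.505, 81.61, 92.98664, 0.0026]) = [0.0026, 23.505, 81.61, 92.98664]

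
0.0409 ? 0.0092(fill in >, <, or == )>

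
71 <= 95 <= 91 False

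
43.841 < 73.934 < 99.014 True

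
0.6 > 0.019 True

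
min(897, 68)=68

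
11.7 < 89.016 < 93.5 True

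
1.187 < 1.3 True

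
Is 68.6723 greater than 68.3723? Yes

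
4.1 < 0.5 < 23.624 False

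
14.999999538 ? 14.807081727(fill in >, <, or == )>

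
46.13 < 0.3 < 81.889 False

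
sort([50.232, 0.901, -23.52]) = [-23.52, 0.901, 50.232]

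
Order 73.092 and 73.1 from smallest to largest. 73.092,73.1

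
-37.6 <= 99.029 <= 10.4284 False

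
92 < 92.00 False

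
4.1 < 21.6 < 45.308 True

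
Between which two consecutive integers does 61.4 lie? 61 and 62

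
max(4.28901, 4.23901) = 4.28901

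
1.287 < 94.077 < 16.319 False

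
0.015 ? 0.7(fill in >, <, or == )<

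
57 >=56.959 True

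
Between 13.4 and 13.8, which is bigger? 13.8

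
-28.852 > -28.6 False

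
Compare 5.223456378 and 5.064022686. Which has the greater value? 5.223456378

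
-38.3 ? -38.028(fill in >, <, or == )<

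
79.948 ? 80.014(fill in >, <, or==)<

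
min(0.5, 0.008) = 0.008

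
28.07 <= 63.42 True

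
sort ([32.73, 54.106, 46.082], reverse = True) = [54.106, 46.082, 32.73]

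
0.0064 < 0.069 True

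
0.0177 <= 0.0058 False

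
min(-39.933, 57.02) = -39.933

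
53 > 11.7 True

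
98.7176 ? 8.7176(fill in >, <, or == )>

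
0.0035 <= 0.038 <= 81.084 True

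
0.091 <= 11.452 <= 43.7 True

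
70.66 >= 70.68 False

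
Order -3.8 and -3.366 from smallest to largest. -3.8, -3.366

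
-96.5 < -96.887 False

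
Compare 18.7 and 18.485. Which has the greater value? 18.7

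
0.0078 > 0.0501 False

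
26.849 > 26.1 True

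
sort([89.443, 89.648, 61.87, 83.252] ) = [61.87, 83.252, 89.443, 89.648]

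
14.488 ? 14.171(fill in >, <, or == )>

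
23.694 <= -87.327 False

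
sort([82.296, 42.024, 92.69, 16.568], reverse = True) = [92.69, 82.296, 42.024, 16.568]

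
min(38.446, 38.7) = 38.446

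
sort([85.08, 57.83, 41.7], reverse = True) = [85.08, 57.83, 41.7]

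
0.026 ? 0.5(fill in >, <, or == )<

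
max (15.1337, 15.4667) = 15.4667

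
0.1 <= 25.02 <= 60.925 True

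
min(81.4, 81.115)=81.115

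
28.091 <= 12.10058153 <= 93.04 False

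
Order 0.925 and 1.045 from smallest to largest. 0.925,1.045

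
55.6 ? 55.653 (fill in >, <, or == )<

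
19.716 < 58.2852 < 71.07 True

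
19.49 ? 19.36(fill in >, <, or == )>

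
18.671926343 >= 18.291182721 True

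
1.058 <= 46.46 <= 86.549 True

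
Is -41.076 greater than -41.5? Yes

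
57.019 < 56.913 False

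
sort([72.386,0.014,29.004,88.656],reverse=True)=[88.656,72.386,29.004,0.014]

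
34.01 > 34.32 False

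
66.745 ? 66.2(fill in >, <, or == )>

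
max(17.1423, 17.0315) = 17.1423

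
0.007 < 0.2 True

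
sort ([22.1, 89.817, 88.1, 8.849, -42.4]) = [-42.4, 8.849, 22.1, 88.1, 89.817]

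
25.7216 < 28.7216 True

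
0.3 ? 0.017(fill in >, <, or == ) >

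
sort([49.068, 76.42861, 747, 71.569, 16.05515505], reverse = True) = [747, 76.42861, 71.569, 49.068, 16.05515505]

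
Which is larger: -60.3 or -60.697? -60.3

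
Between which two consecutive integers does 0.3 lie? 0 and 1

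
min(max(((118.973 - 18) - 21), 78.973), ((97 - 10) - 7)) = 79.973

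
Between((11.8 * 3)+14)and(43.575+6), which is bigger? (43.575+6)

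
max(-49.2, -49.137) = -49.137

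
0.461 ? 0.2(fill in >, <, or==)>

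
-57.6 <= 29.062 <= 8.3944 False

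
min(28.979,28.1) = 28.1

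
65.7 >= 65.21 True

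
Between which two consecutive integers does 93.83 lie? 93 and 94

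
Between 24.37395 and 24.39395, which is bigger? 24.39395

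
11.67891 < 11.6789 False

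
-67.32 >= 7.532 False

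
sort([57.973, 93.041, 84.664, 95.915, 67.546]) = [57.973, 67.546, 84.664, 93.041, 95.915]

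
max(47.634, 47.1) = 47.634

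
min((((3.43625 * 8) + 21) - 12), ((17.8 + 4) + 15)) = 36.49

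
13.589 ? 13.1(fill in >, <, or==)>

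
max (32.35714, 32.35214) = 32.35714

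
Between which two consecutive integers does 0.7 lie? 0 and 1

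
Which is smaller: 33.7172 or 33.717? 33.717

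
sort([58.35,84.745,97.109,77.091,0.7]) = [0.7,58.35,77.091,84.745,97.109]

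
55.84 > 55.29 True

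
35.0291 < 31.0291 False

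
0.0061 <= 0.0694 True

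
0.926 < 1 True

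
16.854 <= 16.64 False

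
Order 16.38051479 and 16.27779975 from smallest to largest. 16.27779975, 16.38051479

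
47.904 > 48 False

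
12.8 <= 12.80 True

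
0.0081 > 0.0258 False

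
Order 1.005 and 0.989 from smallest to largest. 0.989, 1.005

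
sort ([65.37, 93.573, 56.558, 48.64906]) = [48.64906, 56.558, 65.37, 93.573]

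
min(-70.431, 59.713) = -70.431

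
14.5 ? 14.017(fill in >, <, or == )>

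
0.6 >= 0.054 True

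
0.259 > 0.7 False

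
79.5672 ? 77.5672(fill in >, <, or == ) >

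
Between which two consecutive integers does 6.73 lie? 6 and 7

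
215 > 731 False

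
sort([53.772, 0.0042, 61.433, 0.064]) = [0.0042, 0.064, 53.772, 61.433]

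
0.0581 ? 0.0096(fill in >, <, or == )>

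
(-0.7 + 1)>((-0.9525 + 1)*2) True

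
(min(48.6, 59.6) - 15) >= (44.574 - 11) True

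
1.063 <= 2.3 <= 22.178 True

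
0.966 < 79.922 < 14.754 False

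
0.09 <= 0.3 True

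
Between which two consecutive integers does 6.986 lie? 6 and 7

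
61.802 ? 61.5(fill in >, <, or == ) >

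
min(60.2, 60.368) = 60.2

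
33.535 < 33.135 False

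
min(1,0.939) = 0.939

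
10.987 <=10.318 False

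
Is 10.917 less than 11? Yes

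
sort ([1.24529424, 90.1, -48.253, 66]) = [-48.253, 1.24529424, 66, 90.1]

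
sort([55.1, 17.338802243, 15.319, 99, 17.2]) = [15.319, 17.2, 17.338802243, 55.1, 99]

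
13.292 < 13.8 True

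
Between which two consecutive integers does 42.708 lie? 42 and 43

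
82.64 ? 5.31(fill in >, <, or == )>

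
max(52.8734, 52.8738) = 52.8738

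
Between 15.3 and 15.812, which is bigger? 15.812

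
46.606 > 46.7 False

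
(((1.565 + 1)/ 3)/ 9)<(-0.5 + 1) True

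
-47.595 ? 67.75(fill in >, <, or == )<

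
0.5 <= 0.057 False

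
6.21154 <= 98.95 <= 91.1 False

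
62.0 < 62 False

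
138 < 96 False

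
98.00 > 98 False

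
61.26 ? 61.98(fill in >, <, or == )<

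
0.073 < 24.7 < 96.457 True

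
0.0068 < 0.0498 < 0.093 True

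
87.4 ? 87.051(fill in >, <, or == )>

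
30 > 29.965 True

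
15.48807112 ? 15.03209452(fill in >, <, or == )>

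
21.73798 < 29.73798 True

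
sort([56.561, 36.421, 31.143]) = [31.143, 36.421, 56.561]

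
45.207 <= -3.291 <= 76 False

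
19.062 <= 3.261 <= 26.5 False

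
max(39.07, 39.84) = 39.84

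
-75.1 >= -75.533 True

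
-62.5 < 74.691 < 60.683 False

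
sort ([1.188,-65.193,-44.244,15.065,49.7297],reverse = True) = [49.7297,15.065,1.188,-44.244,-65.193]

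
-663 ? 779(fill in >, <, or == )<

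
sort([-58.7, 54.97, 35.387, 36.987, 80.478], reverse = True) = [80.478, 54.97, 36.987, 35.387, -58.7]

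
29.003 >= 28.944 True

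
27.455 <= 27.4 False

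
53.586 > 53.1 True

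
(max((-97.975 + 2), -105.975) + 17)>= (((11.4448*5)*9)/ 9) False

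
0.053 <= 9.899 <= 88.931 True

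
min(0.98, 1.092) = 0.98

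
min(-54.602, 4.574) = -54.602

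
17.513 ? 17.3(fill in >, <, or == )>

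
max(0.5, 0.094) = 0.5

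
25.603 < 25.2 False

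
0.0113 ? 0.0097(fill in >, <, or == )>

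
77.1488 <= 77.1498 True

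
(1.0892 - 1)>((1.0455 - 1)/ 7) True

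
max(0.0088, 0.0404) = 0.0404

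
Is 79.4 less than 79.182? No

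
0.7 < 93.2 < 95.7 True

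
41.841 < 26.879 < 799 False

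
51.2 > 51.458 False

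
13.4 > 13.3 True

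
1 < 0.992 False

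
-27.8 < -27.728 True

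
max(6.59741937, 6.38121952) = 6.59741937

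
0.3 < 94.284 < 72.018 False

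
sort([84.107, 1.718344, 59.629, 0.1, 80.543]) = [0.1, 1.718344, 59.629, 80.543, 84.107]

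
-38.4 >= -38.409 True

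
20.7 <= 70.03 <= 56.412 False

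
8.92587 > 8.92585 True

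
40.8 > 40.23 True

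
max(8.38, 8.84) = 8.84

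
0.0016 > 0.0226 False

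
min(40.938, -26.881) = -26.881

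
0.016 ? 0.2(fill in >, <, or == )<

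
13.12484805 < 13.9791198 True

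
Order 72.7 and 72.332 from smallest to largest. 72.332, 72.7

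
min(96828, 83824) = 83824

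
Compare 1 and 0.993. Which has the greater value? 1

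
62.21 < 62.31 True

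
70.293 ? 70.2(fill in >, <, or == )>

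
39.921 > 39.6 True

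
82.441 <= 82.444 True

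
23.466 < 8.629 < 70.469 False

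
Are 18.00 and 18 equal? Yes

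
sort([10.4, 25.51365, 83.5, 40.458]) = [10.4, 25.51365, 40.458, 83.5]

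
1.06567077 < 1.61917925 True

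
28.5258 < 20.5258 False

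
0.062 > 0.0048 True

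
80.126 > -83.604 True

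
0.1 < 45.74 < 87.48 True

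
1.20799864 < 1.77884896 True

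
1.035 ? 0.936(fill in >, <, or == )>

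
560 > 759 False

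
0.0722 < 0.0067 False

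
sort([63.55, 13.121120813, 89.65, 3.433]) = [3.433, 13.121120813, 63.55, 89.65]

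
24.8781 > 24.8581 True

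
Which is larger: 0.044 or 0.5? 0.5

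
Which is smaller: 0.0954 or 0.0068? 0.0068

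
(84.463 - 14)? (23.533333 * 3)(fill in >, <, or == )<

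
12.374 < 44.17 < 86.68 True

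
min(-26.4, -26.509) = -26.509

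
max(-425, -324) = -324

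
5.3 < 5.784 True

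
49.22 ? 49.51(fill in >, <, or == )<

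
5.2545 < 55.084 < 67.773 True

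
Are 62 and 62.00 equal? Yes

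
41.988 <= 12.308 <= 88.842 False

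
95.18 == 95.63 False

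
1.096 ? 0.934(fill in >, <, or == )>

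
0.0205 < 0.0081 False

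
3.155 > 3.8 False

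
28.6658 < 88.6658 True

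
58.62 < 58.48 False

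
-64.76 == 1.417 False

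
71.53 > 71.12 True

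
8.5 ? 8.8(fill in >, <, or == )<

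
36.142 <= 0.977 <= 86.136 False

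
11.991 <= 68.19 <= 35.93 False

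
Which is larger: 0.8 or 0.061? 0.8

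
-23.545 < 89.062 True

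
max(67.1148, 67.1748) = 67.1748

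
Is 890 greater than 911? No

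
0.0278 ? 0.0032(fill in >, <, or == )>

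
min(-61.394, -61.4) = -61.4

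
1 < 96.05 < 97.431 True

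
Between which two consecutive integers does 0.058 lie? 0 and 1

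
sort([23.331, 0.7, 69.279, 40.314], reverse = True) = [69.279, 40.314, 23.331, 0.7]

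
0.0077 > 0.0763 False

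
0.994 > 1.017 False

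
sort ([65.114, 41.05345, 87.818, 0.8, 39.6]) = [0.8, 39.6, 41.05345, 65.114, 87.818]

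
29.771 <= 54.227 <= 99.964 True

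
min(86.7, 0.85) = 0.85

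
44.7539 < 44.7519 False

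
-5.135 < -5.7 False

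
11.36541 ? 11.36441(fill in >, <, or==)>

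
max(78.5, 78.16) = 78.5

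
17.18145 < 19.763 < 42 True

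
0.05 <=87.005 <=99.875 True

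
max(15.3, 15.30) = 15.30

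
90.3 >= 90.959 False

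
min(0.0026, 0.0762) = 0.0026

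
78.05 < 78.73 True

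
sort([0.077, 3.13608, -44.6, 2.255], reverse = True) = [3.13608, 2.255, 0.077, -44.6]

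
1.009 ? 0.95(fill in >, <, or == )>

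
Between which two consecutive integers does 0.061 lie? 0 and 1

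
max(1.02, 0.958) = 1.02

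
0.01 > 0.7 False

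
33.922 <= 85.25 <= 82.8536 False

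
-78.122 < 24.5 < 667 True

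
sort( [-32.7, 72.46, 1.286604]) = [-32.7, 1.286604, 72.46]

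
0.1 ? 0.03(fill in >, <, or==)>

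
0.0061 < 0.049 True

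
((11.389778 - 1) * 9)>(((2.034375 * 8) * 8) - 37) True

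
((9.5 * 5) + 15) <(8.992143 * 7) True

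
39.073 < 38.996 False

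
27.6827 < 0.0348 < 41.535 False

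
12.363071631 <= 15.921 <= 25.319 True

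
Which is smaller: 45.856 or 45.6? 45.6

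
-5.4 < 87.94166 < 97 True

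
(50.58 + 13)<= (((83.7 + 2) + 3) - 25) True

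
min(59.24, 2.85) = 2.85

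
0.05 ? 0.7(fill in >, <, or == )<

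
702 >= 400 True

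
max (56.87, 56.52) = 56.87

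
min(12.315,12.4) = 12.315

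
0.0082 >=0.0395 False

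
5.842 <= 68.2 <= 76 True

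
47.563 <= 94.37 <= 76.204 False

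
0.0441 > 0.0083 True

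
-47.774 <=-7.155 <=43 True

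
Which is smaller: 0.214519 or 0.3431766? 0.214519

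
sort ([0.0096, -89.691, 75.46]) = [-89.691, 0.0096, 75.46]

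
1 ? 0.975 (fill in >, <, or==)>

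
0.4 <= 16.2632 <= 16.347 True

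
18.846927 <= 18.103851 False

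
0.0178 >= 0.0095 True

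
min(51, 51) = 51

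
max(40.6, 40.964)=40.964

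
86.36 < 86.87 True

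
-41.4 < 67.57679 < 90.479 True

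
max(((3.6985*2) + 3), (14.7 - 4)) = 10.7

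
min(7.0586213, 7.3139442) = 7.0586213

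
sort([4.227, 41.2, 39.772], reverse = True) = [41.2, 39.772, 4.227]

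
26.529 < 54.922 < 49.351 False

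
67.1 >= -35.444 True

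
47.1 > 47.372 False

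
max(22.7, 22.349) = 22.7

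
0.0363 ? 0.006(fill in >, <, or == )>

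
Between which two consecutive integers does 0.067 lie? 0 and 1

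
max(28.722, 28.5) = 28.722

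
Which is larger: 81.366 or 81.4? 81.4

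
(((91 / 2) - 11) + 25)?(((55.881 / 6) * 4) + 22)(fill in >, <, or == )>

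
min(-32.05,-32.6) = -32.6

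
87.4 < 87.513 True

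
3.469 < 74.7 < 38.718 False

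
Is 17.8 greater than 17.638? Yes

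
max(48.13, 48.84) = 48.84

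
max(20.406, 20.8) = 20.8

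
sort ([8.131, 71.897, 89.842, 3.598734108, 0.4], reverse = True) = [89.842, 71.897, 8.131, 3.598734108, 0.4]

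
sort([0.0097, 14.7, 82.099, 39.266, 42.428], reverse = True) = [82.099, 42.428, 39.266, 14.7, 0.0097]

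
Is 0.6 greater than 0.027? Yes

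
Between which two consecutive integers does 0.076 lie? 0 and 1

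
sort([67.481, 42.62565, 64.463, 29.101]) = [29.101, 42.62565, 64.463, 67.481]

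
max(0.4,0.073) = 0.4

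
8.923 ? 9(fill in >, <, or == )<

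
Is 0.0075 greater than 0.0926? No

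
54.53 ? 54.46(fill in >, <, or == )>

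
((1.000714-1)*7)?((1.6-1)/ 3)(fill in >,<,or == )<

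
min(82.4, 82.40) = 82.4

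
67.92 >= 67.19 True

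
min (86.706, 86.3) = 86.3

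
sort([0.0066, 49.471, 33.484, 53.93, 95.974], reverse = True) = [95.974, 53.93, 49.471, 33.484, 0.0066]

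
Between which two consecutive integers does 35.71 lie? 35 and 36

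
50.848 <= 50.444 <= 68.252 False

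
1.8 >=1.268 True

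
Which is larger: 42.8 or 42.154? 42.8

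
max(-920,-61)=-61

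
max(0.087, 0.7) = 0.7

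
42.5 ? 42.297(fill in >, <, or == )>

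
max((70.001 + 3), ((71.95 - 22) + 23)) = 73.001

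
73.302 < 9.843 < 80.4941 False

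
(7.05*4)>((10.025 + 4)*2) True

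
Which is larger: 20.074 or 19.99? 20.074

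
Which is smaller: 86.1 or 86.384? 86.1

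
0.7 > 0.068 True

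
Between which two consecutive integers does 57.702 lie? 57 and 58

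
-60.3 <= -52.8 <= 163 True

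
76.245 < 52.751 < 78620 False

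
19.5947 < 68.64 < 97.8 True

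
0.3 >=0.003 True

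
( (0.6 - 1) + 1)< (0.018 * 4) False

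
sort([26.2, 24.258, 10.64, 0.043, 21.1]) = [0.043, 10.64, 21.1, 24.258, 26.2]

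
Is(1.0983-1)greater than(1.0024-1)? Yes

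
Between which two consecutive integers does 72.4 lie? 72 and 73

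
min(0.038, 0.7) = 0.038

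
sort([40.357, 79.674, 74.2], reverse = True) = [79.674, 74.2, 40.357]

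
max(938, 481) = 938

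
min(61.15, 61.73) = 61.15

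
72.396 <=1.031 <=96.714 False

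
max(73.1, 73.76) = 73.76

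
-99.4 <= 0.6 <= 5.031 True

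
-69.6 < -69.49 True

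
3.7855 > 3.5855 True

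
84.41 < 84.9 True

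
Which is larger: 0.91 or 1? 1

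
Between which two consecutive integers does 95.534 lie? 95 and 96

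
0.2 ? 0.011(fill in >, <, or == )>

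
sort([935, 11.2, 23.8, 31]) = [11.2, 23.8, 31, 935]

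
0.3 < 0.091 False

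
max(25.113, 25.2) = 25.2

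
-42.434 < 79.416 True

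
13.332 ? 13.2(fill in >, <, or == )>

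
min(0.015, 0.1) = 0.015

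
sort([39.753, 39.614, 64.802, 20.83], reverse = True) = [64.802, 39.753, 39.614, 20.83]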